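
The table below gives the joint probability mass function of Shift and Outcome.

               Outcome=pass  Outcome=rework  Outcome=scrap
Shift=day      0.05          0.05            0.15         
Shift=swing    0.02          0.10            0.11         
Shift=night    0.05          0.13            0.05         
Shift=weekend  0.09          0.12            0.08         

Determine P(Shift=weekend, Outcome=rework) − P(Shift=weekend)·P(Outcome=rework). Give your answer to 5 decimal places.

P(Shift=weekend) = 0.09 + 0.12 + 0.08 = 0.29.
P(Outcome=rework) = 0.05 + 0.10 + 0.13 + 0.12 = 0.40.
P(Shift=weekend, Outcome=rework) − P(Shift=weekend)P(Outcome=rework) = 0.12 − 0.29×0.40 = 0.00400.

0.00400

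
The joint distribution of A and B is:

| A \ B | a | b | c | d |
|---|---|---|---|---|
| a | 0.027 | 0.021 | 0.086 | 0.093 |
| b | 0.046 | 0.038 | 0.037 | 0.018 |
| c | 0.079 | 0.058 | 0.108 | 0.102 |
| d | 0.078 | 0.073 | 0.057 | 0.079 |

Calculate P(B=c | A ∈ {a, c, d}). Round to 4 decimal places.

P(A=a) = 0.027 + 0.021 + 0.086 + 0.093 = 0.227.
P(A=c) = 0.079 + 0.058 + 0.108 + 0.102 = 0.347.
P(A=d) = 0.078 + 0.073 + 0.057 + 0.079 = 0.287.
P(A ∈ {a, c, d}) = 0.227 + 0.347 + 0.287 = 0.861; P(B=c, A ∈ {a, c, d}) = 0.086 + 0.108 + 0.057 = 0.251.
P(B=c | A ∈ {a, c, d}) = 0.251/0.861 = 0.2915.

0.2915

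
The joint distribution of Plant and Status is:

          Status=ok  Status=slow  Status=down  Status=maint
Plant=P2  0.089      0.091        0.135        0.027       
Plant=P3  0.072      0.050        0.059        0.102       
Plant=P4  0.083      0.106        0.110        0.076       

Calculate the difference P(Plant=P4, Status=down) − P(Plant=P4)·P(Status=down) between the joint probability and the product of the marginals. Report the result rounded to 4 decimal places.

P(Plant=P4) = 0.083 + 0.106 + 0.110 + 0.076 = 0.375.
P(Status=down) = 0.135 + 0.059 + 0.110 = 0.304.
P(Plant=P4, Status=down) − P(Plant=P4)P(Status=down) = 0.110 − 0.375×0.304 = -0.0040.

-0.0040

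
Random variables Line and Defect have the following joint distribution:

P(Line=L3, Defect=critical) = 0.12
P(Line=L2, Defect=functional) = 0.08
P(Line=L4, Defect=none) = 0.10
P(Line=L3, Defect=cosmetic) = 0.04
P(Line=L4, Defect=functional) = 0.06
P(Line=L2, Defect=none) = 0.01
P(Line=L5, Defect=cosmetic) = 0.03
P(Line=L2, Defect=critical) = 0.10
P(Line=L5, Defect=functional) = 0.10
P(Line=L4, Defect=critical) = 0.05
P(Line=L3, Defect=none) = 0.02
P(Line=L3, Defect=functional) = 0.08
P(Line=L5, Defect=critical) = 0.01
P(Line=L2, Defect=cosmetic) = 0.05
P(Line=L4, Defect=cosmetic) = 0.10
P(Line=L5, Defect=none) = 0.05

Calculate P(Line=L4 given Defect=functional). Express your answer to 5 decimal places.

0.18750

P(Defect=functional) = 0.08 + 0.08 + 0.06 + 0.10 = 0.32.
P(Line=L4 | Defect=functional) = 0.06/0.32 = 0.18750.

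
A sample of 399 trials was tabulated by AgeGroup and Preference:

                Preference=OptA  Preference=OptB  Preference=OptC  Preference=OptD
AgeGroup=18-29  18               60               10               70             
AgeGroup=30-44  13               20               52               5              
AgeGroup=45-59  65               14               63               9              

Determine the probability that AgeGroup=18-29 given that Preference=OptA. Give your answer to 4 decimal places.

0.1875

Total with Preference=OptA: 18 + 13 + 65 = 96.
P(AgeGroup=18-29 | Preference=OptA) = 18/96 = 0.1875.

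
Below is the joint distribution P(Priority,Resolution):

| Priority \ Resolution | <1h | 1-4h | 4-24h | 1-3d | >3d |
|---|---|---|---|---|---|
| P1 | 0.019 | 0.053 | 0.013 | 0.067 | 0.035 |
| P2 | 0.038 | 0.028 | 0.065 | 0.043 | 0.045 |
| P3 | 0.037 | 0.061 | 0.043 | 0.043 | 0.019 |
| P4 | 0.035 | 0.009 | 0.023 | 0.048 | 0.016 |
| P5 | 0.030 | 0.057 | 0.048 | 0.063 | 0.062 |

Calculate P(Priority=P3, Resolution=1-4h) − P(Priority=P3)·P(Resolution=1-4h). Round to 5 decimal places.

P(Priority=P3) = 0.037 + 0.061 + 0.043 + 0.043 + 0.019 = 0.203.
P(Resolution=1-4h) = 0.053 + 0.028 + 0.061 + 0.009 + 0.057 = 0.208.
P(Priority=P3, Resolution=1-4h) − P(Priority=P3)P(Resolution=1-4h) = 0.061 − 0.203×0.208 = 0.01878.

0.01878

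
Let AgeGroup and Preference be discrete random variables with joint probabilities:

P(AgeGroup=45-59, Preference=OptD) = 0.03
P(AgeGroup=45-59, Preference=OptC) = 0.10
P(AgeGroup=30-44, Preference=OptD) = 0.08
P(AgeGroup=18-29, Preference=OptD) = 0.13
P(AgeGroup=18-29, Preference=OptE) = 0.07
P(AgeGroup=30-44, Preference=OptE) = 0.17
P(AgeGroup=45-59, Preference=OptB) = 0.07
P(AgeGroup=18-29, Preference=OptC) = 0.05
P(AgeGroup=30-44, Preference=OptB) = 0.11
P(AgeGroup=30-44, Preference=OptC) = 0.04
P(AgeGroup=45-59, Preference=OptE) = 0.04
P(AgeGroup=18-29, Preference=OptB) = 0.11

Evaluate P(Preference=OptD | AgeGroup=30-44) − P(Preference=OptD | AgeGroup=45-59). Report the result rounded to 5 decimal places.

0.07500

P(AgeGroup=30-44) = 0.11 + 0.04 + 0.08 + 0.17 = 0.40; P(Preference=OptD | AgeGroup=30-44) = 0.08/0.40 = 0.200000.
P(AgeGroup=45-59) = 0.07 + 0.10 + 0.03 + 0.04 = 0.24; P(Preference=OptD | AgeGroup=45-59) = 0.03/0.24 = 0.125000.
Difference = 0.07500.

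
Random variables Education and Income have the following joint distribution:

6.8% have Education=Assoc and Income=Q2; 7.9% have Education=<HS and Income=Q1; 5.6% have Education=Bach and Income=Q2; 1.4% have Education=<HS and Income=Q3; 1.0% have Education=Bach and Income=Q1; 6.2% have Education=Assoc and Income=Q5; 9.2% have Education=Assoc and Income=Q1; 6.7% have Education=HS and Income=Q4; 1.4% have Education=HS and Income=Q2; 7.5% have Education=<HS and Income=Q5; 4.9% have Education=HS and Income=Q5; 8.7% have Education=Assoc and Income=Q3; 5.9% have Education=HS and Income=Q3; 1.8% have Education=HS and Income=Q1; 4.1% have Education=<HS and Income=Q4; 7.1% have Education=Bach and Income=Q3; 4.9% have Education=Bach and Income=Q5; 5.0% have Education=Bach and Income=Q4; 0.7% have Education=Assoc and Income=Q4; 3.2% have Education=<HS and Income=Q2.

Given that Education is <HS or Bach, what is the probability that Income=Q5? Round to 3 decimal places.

0.260

P(Education=<HS) = 0.079 + 0.032 + 0.014 + 0.041 + 0.075 = 0.241.
P(Education=Bach) = 0.010 + 0.056 + 0.071 + 0.050 + 0.049 = 0.236.
P(Education ∈ {<HS, Bach}) = 0.241 + 0.236 = 0.477; P(Income=Q5, Education ∈ {<HS, Bach}) = 0.075 + 0.049 = 0.124.
P(Income=Q5 | Education ∈ {<HS, Bach}) = 0.124/0.477 = 0.260.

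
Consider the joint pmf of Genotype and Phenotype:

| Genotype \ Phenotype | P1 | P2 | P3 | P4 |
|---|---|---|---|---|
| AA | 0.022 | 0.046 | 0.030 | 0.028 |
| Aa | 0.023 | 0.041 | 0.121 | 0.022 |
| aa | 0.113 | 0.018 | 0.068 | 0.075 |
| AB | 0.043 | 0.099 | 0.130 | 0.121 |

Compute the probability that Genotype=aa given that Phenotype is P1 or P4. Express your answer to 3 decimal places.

P(Phenotype=P1) = 0.022 + 0.023 + 0.113 + 0.043 = 0.201.
P(Phenotype=P4) = 0.028 + 0.022 + 0.075 + 0.121 = 0.246.
P(Phenotype ∈ {P1, P4}) = 0.201 + 0.246 = 0.447; P(Genotype=aa, Phenotype ∈ {P1, P4}) = 0.113 + 0.075 = 0.188.
P(Genotype=aa | Phenotype ∈ {P1, P4}) = 0.188/0.447 = 0.421.

0.421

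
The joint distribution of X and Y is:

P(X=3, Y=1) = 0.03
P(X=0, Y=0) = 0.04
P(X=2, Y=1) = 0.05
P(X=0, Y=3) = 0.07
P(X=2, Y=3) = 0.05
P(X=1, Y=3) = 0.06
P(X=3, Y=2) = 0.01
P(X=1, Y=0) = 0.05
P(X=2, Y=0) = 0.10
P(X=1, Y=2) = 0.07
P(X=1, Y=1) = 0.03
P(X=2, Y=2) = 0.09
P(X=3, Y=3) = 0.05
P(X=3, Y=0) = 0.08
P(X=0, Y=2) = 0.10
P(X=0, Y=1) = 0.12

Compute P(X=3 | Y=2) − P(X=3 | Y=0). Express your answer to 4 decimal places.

-0.2593

P(Y=2) = 0.10 + 0.07 + 0.09 + 0.01 = 0.27; P(X=3 | Y=2) = 0.01/0.27 = 0.03704.
P(Y=0) = 0.04 + 0.05 + 0.10 + 0.08 = 0.27; P(X=3 | Y=0) = 0.08/0.27 = 0.29630.
Difference = -0.2593.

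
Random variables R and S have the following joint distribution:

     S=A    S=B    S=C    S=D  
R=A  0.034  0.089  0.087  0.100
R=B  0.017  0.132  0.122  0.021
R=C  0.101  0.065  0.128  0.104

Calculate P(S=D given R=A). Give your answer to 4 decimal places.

P(R=A) = 0.034 + 0.089 + 0.087 + 0.100 = 0.310.
P(S=D | R=A) = 0.100/0.310 = 0.3226.

0.3226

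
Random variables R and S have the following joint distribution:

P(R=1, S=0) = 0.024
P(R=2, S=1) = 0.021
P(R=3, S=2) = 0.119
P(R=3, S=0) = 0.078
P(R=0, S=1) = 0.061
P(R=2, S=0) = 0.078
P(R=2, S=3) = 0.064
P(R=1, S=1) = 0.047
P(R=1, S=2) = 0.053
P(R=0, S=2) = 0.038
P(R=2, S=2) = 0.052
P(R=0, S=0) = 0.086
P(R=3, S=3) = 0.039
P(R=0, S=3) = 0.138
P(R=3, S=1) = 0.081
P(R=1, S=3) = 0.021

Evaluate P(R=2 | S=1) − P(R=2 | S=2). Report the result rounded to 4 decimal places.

P(S=1) = 0.061 + 0.047 + 0.021 + 0.081 = 0.210; P(R=2 | S=1) = 0.021/0.210 = 0.10000.
P(S=2) = 0.038 + 0.053 + 0.052 + 0.119 = 0.262; P(R=2 | S=2) = 0.052/0.262 = 0.19847.
Difference = -0.0985.

-0.0985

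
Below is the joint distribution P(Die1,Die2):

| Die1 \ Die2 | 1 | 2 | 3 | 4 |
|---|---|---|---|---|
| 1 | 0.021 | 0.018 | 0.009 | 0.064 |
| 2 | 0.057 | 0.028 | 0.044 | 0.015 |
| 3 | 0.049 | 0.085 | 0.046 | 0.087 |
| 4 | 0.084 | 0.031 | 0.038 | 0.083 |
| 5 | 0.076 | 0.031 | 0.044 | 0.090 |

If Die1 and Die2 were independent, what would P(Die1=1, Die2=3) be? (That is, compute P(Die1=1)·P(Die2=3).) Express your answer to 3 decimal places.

0.020

P(Die1=1) = 0.021 + 0.018 + 0.009 + 0.064 = 0.112.
P(Die2=3) = 0.009 + 0.044 + 0.046 + 0.038 + 0.044 = 0.181.
Product: 0.112 × 0.181 = 0.020.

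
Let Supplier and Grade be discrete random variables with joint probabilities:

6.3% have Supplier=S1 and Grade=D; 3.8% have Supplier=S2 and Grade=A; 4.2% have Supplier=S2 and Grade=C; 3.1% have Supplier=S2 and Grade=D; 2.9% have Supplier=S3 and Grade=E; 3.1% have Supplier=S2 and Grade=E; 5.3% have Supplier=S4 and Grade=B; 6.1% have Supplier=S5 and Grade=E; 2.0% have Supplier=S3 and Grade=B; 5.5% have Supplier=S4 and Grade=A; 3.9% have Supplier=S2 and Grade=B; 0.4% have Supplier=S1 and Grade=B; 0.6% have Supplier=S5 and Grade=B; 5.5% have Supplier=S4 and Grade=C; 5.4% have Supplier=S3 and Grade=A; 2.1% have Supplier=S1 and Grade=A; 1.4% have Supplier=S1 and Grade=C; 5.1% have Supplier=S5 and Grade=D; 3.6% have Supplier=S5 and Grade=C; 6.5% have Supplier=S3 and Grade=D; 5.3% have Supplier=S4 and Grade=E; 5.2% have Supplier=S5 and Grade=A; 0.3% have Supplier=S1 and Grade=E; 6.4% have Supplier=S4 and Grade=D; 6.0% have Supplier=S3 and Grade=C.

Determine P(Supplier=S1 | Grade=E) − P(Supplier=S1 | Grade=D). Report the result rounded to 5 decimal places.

-0.21298

P(Grade=E) = 0.003 + 0.031 + 0.029 + 0.053 + 0.061 = 0.177; P(Supplier=S1 | Grade=E) = 0.003/0.177 = 0.016949.
P(Grade=D) = 0.063 + 0.031 + 0.065 + 0.064 + 0.051 = 0.274; P(Supplier=S1 | Grade=D) = 0.063/0.274 = 0.229927.
Difference = -0.21298.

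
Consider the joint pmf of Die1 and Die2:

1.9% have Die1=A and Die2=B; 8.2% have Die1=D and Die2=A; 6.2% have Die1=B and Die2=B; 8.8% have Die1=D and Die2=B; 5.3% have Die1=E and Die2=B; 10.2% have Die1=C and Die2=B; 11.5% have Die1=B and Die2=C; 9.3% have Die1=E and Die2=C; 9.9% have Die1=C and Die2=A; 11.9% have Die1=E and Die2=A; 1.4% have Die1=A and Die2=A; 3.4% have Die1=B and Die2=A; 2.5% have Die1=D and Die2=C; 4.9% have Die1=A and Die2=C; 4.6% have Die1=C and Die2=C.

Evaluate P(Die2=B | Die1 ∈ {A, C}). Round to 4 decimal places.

0.3678

P(Die1=A) = 0.014 + 0.019 + 0.049 = 0.082.
P(Die1=C) = 0.099 + 0.102 + 0.046 = 0.247.
P(Die1 ∈ {A, C}) = 0.082 + 0.247 = 0.329; P(Die2=B, Die1 ∈ {A, C}) = 0.019 + 0.102 = 0.121.
P(Die2=B | Die1 ∈ {A, C}) = 0.121/0.329 = 0.3678.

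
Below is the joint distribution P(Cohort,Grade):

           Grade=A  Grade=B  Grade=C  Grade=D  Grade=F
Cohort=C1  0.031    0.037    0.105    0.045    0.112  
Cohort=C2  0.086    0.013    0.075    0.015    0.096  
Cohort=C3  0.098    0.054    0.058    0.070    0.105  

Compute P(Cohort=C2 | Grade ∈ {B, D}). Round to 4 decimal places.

P(Grade=B) = 0.037 + 0.013 + 0.054 = 0.104.
P(Grade=D) = 0.045 + 0.015 + 0.070 = 0.130.
P(Grade ∈ {B, D}) = 0.104 + 0.130 = 0.234; P(Cohort=C2, Grade ∈ {B, D}) = 0.013 + 0.015 = 0.028.
P(Cohort=C2 | Grade ∈ {B, D}) = 0.028/0.234 = 0.1197.

0.1197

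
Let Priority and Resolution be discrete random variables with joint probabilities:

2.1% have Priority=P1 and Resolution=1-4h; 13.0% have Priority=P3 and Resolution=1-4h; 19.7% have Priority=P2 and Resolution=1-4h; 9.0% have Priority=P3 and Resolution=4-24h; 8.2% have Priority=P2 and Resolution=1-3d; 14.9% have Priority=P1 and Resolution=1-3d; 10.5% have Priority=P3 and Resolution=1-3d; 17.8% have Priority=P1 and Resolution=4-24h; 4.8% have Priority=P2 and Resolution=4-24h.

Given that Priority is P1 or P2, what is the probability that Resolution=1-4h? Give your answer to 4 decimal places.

0.3230

P(Priority=P1) = 0.021 + 0.178 + 0.149 = 0.348.
P(Priority=P2) = 0.197 + 0.048 + 0.082 = 0.327.
P(Priority ∈ {P1, P2}) = 0.348 + 0.327 = 0.675; P(Resolution=1-4h, Priority ∈ {P1, P2}) = 0.021 + 0.197 = 0.218.
P(Resolution=1-4h | Priority ∈ {P1, P2}) = 0.218/0.675 = 0.3230.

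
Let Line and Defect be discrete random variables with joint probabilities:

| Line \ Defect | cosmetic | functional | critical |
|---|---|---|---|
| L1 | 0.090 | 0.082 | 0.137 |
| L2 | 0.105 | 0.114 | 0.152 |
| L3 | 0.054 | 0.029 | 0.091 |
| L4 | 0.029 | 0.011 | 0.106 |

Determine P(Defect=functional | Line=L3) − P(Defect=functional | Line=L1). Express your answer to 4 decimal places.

P(Line=L3) = 0.054 + 0.029 + 0.091 = 0.174; P(Defect=functional | Line=L3) = 0.029/0.174 = 0.16667.
P(Line=L1) = 0.090 + 0.082 + 0.137 = 0.309; P(Defect=functional | Line=L1) = 0.082/0.309 = 0.26537.
Difference = -0.0987.

-0.0987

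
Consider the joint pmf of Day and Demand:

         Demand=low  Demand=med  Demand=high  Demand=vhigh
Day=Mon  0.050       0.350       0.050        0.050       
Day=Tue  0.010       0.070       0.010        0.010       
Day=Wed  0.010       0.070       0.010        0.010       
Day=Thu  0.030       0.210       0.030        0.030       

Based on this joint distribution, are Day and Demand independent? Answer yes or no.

Every cell satisfies P(Day,Demand) = P(Day)·P(Demand). For instance P(Day=Tue) = 0.100, P(Demand=vhigh) = 0.100, and 0.100×0.100 = 0.010 matches the joint entry. So Day and Demand are independent.

yes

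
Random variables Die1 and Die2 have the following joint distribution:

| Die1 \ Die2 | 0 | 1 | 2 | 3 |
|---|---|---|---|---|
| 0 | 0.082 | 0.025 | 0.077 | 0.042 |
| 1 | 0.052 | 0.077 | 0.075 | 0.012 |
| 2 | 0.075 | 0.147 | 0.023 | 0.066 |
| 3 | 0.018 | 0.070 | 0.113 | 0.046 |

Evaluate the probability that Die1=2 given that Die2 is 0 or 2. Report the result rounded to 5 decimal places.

0.19029

P(Die2=0) = 0.082 + 0.052 + 0.075 + 0.018 = 0.227.
P(Die2=2) = 0.077 + 0.075 + 0.023 + 0.113 = 0.288.
P(Die2 ∈ {0, 2}) = 0.227 + 0.288 = 0.515; P(Die1=2, Die2 ∈ {0, 2}) = 0.075 + 0.023 = 0.098.
P(Die1=2 | Die2 ∈ {0, 2}) = 0.098/0.515 = 0.19029.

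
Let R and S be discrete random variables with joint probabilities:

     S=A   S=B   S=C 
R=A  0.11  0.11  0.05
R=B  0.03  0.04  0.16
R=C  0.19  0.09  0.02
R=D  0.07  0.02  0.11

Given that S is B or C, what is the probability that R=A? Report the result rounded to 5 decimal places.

0.26667

P(S=B) = 0.11 + 0.04 + 0.09 + 0.02 = 0.26.
P(S=C) = 0.05 + 0.16 + 0.02 + 0.11 = 0.34.
P(S ∈ {B, C}) = 0.26 + 0.34 = 0.60; P(R=A, S ∈ {B, C}) = 0.11 + 0.05 = 0.16.
P(R=A | S ∈ {B, C}) = 0.16/0.60 = 0.26667.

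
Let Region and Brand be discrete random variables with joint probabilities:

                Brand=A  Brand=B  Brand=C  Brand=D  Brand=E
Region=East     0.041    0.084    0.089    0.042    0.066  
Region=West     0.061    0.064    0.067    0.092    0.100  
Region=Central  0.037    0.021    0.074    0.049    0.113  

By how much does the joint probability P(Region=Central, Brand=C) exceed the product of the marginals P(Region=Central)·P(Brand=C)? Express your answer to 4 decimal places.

P(Region=Central) = 0.037 + 0.021 + 0.074 + 0.049 + 0.113 = 0.294.
P(Brand=C) = 0.089 + 0.067 + 0.074 = 0.230.
P(Region=Central, Brand=C) − P(Region=Central)P(Brand=C) = 0.074 − 0.294×0.230 = 0.0064.

0.0064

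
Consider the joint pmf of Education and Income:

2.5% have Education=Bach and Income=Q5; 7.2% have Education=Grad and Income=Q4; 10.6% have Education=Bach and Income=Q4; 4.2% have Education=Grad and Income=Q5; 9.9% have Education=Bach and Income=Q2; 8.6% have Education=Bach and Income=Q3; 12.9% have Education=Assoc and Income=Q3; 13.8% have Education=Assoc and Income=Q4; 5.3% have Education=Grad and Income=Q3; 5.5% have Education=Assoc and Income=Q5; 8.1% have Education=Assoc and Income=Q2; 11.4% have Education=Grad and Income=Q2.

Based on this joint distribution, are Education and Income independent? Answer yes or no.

no

P(Education=Assoc) = 0.403 and P(Income=Q2) = 0.294, so their product is 0.11848, but P(Education=Assoc, Income=Q2) = 0.081. Since these differ, Education and Income are not independent.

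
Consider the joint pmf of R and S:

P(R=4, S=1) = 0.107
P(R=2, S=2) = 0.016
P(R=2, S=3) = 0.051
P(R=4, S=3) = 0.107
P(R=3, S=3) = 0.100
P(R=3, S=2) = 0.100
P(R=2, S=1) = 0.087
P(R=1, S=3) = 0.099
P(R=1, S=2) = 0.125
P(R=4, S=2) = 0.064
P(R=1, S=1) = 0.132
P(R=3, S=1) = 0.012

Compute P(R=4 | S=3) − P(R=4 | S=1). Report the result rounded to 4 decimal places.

-0.0168

P(S=3) = 0.099 + 0.051 + 0.100 + 0.107 = 0.357; P(R=4 | S=3) = 0.107/0.357 = 0.29972.
P(S=1) = 0.132 + 0.087 + 0.012 + 0.107 = 0.338; P(R=4 | S=1) = 0.107/0.338 = 0.31657.
Difference = -0.0168.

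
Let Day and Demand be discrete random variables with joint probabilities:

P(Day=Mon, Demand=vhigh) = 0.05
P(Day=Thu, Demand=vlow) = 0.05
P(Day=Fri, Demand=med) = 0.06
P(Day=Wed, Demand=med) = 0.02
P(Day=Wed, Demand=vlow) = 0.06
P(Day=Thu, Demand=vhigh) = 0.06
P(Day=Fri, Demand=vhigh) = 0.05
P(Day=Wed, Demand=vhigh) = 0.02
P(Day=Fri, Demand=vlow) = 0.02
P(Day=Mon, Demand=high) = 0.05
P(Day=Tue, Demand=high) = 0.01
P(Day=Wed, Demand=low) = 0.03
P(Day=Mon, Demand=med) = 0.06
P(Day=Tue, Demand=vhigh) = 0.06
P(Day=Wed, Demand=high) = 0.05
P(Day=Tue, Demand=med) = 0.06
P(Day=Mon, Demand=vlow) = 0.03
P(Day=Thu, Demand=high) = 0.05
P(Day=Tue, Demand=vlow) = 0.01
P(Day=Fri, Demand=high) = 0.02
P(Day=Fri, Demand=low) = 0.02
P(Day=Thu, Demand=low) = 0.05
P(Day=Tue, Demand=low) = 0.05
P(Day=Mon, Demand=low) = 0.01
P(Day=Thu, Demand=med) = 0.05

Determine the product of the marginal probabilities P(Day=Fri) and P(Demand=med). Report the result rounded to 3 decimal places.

0.043

P(Day=Fri) = 0.02 + 0.02 + 0.06 + 0.02 + 0.05 = 0.17.
P(Demand=med) = 0.06 + 0.06 + 0.02 + 0.05 + 0.06 = 0.25.
Product: 0.17 × 0.25 = 0.043.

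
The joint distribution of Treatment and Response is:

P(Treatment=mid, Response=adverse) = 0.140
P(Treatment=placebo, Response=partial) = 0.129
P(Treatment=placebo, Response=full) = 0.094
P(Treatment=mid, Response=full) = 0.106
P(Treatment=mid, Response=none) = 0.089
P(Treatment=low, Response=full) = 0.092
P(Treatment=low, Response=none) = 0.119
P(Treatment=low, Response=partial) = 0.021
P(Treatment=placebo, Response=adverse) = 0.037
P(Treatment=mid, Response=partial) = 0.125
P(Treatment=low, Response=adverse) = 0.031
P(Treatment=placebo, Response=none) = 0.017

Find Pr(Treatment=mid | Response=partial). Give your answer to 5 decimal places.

0.45455

P(Response=partial) = 0.129 + 0.021 + 0.125 = 0.275.
P(Treatment=mid | Response=partial) = 0.125/0.275 = 0.45455.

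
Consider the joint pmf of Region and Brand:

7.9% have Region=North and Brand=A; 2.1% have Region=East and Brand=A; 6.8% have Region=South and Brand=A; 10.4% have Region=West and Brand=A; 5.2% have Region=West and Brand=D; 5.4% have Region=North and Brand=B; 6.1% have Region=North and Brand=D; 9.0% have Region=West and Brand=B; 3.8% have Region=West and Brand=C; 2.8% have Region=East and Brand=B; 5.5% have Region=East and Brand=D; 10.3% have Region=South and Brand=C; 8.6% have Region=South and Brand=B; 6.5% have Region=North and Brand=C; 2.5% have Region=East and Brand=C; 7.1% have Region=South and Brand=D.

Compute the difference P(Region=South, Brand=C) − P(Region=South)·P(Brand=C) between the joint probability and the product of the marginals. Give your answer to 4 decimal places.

P(Region=South) = 0.068 + 0.086 + 0.103 + 0.071 = 0.328.
P(Brand=C) = 0.065 + 0.103 + 0.025 + 0.038 = 0.231.
P(Region=South, Brand=C) − P(Region=South)P(Brand=C) = 0.103 − 0.328×0.231 = 0.0272.

0.0272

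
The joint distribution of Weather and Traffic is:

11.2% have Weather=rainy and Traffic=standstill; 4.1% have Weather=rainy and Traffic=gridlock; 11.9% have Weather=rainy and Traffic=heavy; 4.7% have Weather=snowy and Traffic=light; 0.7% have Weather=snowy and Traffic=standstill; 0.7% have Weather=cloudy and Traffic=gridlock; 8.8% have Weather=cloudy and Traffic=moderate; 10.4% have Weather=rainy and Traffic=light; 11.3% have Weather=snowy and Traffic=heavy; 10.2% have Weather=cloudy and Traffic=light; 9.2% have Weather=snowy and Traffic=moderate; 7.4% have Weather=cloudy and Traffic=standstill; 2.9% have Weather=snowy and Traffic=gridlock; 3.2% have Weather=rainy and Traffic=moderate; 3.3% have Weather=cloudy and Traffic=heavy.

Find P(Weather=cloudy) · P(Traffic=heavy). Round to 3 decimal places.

0.081

P(Weather=cloudy) = 0.102 + 0.088 + 0.033 + 0.007 + 0.074 = 0.304.
P(Traffic=heavy) = 0.033 + 0.119 + 0.113 = 0.265.
Product: 0.304 × 0.265 = 0.081.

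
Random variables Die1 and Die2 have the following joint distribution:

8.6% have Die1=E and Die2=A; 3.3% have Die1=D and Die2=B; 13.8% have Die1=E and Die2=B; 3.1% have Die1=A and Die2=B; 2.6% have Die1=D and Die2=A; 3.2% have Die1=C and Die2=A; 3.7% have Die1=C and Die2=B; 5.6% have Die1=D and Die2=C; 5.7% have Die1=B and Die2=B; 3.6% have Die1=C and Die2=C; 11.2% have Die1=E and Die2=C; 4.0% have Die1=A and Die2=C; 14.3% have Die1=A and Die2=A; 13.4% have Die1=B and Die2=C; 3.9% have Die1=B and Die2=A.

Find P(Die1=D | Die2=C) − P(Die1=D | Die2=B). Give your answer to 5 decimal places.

P(Die2=C) = 0.040 + 0.134 + 0.036 + 0.056 + 0.112 = 0.378; P(Die1=D | Die2=C) = 0.056/0.378 = 0.148148.
P(Die2=B) = 0.031 + 0.057 + 0.037 + 0.033 + 0.138 = 0.296; P(Die1=D | Die2=B) = 0.033/0.296 = 0.111486.
Difference = 0.03666.

0.03666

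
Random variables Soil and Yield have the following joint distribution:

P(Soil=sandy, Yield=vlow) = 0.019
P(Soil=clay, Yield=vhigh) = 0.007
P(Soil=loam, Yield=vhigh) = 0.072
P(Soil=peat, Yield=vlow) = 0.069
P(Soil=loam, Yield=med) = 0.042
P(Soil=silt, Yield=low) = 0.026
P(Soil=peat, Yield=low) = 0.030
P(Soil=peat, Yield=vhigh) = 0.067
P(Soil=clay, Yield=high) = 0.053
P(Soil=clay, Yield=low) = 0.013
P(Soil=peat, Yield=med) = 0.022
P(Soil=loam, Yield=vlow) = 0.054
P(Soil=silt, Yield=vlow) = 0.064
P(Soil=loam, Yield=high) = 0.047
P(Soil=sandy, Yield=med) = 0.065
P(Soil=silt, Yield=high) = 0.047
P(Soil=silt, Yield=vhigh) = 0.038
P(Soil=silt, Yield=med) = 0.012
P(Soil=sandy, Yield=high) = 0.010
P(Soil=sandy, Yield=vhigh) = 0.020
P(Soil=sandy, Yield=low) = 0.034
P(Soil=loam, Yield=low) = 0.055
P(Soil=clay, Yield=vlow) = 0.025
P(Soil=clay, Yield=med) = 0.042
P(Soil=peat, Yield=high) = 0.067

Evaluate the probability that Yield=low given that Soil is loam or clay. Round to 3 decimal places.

0.166

P(Soil=loam) = 0.054 + 0.055 + 0.042 + 0.047 + 0.072 = 0.270.
P(Soil=clay) = 0.025 + 0.013 + 0.042 + 0.053 + 0.007 = 0.140.
P(Soil ∈ {loam, clay}) = 0.270 + 0.140 = 0.410; P(Yield=low, Soil ∈ {loam, clay}) = 0.055 + 0.013 = 0.068.
P(Yield=low | Soil ∈ {loam, clay}) = 0.068/0.410 = 0.166.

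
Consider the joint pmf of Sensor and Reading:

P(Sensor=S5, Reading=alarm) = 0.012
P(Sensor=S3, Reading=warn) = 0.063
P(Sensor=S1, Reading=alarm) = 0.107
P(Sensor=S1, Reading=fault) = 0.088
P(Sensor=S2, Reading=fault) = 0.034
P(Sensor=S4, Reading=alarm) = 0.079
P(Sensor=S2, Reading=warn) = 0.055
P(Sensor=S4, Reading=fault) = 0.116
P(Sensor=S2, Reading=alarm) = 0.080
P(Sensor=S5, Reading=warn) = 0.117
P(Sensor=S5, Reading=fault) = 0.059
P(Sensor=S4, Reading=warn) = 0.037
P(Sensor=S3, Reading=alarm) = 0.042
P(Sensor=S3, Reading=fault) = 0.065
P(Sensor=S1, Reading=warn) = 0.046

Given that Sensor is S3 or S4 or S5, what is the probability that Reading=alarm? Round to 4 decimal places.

P(Sensor=S3) = 0.063 + 0.042 + 0.065 = 0.170.
P(Sensor=S4) = 0.037 + 0.079 + 0.116 = 0.232.
P(Sensor=S5) = 0.117 + 0.012 + 0.059 = 0.188.
P(Sensor ∈ {S3, S4, S5}) = 0.170 + 0.232 + 0.188 = 0.590; P(Reading=alarm, Sensor ∈ {S3, S4, S5}) = 0.042 + 0.079 + 0.012 = 0.133.
P(Reading=alarm | Sensor ∈ {S3, S4, S5}) = 0.133/0.590 = 0.2254.

0.2254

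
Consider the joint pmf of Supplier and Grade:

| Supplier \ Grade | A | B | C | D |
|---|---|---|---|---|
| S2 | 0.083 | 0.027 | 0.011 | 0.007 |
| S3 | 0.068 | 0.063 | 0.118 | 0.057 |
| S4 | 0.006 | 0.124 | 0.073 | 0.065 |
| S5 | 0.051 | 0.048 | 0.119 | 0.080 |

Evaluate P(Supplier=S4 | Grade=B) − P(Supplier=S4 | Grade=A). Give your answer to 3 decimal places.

P(Grade=B) = 0.027 + 0.063 + 0.124 + 0.048 = 0.262; P(Supplier=S4 | Grade=B) = 0.124/0.262 = 0.4733.
P(Grade=A) = 0.083 + 0.068 + 0.006 + 0.051 = 0.208; P(Supplier=S4 | Grade=A) = 0.006/0.208 = 0.0288.
Difference = 0.444.

0.444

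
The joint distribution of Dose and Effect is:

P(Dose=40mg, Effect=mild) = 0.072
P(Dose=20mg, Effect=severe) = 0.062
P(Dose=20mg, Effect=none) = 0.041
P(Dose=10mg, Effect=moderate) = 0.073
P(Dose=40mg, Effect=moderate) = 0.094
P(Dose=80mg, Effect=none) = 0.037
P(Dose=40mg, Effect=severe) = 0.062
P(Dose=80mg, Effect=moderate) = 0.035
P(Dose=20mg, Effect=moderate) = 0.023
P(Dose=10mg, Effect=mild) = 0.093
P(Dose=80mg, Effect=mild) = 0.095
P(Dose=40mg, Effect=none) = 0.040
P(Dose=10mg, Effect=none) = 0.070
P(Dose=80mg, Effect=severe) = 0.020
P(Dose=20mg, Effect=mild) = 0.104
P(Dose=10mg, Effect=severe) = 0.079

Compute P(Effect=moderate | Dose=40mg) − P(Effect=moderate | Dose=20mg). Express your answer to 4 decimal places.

P(Dose=40mg) = 0.040 + 0.072 + 0.094 + 0.062 = 0.268; P(Effect=moderate | Dose=40mg) = 0.094/0.268 = 0.35075.
P(Dose=20mg) = 0.041 + 0.104 + 0.023 + 0.062 = 0.230; P(Effect=moderate | Dose=20mg) = 0.023/0.230 = 0.10000.
Difference = 0.2507.

0.2507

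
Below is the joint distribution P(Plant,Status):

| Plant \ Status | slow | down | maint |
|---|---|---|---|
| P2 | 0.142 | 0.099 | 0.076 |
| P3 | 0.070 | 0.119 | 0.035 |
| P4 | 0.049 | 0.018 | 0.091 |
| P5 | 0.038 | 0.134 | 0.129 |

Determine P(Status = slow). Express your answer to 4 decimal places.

P(Status=slow) = 0.142 + 0.070 + 0.049 + 0.038 = 0.299.

0.2990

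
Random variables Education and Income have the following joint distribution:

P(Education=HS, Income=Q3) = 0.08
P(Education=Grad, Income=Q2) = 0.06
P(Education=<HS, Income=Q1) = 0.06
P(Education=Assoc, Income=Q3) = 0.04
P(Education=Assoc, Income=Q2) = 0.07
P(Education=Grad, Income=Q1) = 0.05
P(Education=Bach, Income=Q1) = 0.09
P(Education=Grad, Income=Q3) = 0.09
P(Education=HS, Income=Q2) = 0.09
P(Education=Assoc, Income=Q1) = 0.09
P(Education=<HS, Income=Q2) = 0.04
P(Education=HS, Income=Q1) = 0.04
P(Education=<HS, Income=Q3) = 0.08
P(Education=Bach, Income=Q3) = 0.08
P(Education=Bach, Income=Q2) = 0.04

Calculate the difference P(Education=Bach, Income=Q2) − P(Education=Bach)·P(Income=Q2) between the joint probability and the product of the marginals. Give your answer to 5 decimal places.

P(Education=Bach) = 0.09 + 0.04 + 0.08 = 0.21.
P(Income=Q2) = 0.04 + 0.09 + 0.07 + 0.04 + 0.06 = 0.30.
P(Education=Bach, Income=Q2) − P(Education=Bach)P(Income=Q2) = 0.04 − 0.21×0.30 = -0.02300.

-0.02300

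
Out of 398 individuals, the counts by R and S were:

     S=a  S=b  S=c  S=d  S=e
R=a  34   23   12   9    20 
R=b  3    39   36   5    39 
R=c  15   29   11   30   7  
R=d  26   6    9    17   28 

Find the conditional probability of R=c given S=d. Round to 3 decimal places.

0.492

Total with S=d: 9 + 5 + 30 + 17 = 61.
P(R=c | S=d) = 30/61 = 0.492.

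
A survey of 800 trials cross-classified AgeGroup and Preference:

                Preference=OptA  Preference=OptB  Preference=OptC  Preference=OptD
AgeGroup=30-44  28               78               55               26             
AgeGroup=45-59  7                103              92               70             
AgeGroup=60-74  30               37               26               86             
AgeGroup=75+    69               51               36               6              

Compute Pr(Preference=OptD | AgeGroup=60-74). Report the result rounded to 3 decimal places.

0.480

Total with AgeGroup=60-74: 30 + 37 + 26 + 86 = 179.
P(Preference=OptD | AgeGroup=60-74) = 86/179 = 0.480.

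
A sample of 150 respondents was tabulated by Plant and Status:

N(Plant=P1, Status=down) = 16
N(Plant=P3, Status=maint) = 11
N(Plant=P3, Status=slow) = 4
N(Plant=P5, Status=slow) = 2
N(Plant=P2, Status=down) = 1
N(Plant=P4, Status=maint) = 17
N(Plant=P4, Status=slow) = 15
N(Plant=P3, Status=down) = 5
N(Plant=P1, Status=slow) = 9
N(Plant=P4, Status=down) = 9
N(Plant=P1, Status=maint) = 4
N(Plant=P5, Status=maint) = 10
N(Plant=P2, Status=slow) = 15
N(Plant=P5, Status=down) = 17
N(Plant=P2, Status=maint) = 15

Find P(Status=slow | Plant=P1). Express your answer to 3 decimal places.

0.310

Total with Plant=P1: 9 + 16 + 4 = 29.
P(Status=slow | Plant=P1) = 9/29 = 0.310.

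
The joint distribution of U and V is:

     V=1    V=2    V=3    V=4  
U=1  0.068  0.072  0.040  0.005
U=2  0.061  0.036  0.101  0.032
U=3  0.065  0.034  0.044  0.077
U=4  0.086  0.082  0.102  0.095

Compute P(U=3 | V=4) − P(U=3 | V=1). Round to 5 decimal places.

0.13628

P(V=4) = 0.005 + 0.032 + 0.077 + 0.095 = 0.209; P(U=3 | V=4) = 0.077/0.209 = 0.368421.
P(V=1) = 0.068 + 0.061 + 0.065 + 0.086 = 0.280; P(U=3 | V=1) = 0.065/0.280 = 0.232143.
Difference = 0.13628.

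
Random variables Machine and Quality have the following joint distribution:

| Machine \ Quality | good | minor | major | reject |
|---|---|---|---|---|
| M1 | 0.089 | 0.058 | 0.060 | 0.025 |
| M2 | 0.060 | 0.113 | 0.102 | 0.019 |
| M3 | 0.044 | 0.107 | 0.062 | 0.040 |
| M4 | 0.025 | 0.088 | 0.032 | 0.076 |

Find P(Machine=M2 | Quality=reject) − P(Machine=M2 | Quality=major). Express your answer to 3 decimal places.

P(Quality=reject) = 0.025 + 0.019 + 0.040 + 0.076 = 0.160; P(Machine=M2 | Quality=reject) = 0.019/0.160 = 0.1188.
P(Quality=major) = 0.060 + 0.102 + 0.062 + 0.032 = 0.256; P(Machine=M2 | Quality=major) = 0.102/0.256 = 0.3984.
Difference = -0.280.

-0.280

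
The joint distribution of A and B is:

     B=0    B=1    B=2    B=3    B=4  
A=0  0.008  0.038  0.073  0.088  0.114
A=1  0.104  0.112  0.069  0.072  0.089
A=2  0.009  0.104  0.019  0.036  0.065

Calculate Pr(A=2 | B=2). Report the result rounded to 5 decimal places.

0.11801

P(B=2) = 0.073 + 0.069 + 0.019 = 0.161.
P(A=2 | B=2) = 0.019/0.161 = 0.11801.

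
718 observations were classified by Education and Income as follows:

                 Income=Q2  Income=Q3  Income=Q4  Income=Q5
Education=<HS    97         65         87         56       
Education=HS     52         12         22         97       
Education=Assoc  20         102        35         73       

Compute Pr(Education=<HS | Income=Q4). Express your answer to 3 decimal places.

0.604

Total with Income=Q4: 87 + 22 + 35 = 144.
P(Education=<HS | Income=Q4) = 87/144 = 0.604.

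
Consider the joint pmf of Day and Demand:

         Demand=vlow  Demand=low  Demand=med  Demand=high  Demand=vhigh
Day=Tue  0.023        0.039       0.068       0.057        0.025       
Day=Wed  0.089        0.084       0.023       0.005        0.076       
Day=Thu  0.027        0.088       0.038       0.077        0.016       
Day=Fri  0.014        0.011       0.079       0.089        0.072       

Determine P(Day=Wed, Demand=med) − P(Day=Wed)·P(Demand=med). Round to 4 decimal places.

P(Day=Wed) = 0.089 + 0.084 + 0.023 + 0.005 + 0.076 = 0.277.
P(Demand=med) = 0.068 + 0.023 + 0.038 + 0.079 = 0.208.
P(Day=Wed, Demand=med) − P(Day=Wed)P(Demand=med) = 0.023 − 0.277×0.208 = -0.0346.

-0.0346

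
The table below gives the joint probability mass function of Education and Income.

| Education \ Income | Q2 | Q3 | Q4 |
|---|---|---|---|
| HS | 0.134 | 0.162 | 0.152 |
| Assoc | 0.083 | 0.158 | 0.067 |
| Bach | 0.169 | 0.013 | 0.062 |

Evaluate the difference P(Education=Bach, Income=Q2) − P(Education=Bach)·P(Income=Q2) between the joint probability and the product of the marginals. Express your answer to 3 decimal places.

P(Education=Bach) = 0.169 + 0.013 + 0.062 = 0.244.
P(Income=Q2) = 0.134 + 0.083 + 0.169 = 0.386.
P(Education=Bach, Income=Q2) − P(Education=Bach)P(Income=Q2) = 0.169 − 0.244×0.386 = 0.075.

0.075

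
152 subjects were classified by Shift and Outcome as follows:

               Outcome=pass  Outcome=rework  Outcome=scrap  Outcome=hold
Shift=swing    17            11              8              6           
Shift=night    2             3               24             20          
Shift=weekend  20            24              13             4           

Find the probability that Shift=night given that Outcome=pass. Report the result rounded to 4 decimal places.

0.0513

Total with Outcome=pass: 17 + 2 + 20 = 39.
P(Shift=night | Outcome=pass) = 2/39 = 0.0513.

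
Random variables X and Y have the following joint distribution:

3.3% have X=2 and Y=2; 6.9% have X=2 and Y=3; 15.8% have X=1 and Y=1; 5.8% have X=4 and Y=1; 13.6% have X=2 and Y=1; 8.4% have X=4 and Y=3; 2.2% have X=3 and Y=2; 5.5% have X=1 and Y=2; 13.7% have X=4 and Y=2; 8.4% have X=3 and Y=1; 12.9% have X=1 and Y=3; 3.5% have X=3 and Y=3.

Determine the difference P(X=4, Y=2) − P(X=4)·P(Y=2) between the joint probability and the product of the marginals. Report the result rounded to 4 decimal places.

P(X=4) = 0.058 + 0.137 + 0.084 = 0.279.
P(Y=2) = 0.055 + 0.033 + 0.022 + 0.137 = 0.247.
P(X=4, Y=2) − P(X=4)P(Y=2) = 0.137 − 0.279×0.247 = 0.0681.

0.0681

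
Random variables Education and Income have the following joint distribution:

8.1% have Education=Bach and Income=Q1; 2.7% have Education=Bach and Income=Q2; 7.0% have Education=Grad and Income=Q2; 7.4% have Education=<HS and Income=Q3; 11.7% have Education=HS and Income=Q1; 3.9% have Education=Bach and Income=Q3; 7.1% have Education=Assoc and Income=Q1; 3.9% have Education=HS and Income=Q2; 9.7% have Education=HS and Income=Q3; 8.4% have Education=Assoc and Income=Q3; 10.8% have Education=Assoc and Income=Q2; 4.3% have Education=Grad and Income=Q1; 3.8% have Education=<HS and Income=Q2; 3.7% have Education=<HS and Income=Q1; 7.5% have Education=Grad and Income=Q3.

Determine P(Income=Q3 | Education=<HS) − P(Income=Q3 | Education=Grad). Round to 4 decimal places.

P(Education=<HS) = 0.037 + 0.038 + 0.074 = 0.149; P(Income=Q3 | Education=<HS) = 0.074/0.149 = 0.49664.
P(Education=Grad) = 0.043 + 0.070 + 0.075 = 0.188; P(Income=Q3 | Education=Grad) = 0.075/0.188 = 0.39894.
Difference = 0.0977.

0.0977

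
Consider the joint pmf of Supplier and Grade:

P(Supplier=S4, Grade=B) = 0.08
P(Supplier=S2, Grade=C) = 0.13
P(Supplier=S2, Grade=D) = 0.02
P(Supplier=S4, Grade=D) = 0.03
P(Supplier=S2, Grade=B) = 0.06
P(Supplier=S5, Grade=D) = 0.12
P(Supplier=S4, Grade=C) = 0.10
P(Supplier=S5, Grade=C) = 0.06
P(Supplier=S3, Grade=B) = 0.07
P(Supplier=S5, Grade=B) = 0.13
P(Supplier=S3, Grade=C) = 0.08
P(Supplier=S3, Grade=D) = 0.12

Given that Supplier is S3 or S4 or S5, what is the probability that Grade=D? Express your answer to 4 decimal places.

0.3418

P(Supplier=S3) = 0.07 + 0.08 + 0.12 = 0.27.
P(Supplier=S4) = 0.08 + 0.10 + 0.03 = 0.21.
P(Supplier=S5) = 0.13 + 0.06 + 0.12 = 0.31.
P(Supplier ∈ {S3, S4, S5}) = 0.27 + 0.21 + 0.31 = 0.79; P(Grade=D, Supplier ∈ {S3, S4, S5}) = 0.12 + 0.03 + 0.12 = 0.27.
P(Grade=D | Supplier ∈ {S3, S4, S5}) = 0.27/0.79 = 0.3418.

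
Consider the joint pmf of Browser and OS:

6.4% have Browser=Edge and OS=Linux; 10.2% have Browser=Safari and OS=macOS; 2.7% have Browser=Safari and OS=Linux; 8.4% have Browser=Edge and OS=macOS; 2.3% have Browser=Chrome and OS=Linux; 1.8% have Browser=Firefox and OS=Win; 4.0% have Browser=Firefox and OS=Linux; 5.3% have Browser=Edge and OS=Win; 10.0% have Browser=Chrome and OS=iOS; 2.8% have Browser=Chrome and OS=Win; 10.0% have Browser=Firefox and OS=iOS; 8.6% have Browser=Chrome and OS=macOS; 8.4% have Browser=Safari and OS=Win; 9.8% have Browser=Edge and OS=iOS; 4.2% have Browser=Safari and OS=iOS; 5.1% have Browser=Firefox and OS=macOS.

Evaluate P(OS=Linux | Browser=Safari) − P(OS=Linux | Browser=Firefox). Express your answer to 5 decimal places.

P(Browser=Safari) = 0.084 + 0.102 + 0.027 + 0.042 = 0.255; P(OS=Linux | Browser=Safari) = 0.027/0.255 = 0.105882.
P(Browser=Firefox) = 0.018 + 0.051 + 0.040 + 0.100 = 0.209; P(OS=Linux | Browser=Firefox) = 0.040/0.209 = 0.191388.
Difference = -0.08551.

-0.08551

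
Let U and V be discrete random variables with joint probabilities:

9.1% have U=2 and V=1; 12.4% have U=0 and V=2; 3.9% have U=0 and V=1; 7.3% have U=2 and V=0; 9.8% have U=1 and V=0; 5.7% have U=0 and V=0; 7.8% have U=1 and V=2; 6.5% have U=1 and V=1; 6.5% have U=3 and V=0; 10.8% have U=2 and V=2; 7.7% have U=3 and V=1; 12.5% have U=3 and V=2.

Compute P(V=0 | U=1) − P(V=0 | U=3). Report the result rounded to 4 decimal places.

0.1632

P(U=1) = 0.098 + 0.065 + 0.078 = 0.241; P(V=0 | U=1) = 0.098/0.241 = 0.40664.
P(U=3) = 0.065 + 0.077 + 0.125 = 0.267; P(V=0 | U=3) = 0.065/0.267 = 0.24345.
Difference = 0.1632.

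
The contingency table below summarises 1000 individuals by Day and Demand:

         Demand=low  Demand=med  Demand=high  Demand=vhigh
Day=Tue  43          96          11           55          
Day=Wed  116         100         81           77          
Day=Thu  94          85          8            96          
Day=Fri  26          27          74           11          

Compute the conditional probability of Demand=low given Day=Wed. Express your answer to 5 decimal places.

0.31016

Total with Day=Wed: 116 + 100 + 81 + 77 = 374.
P(Demand=low | Day=Wed) = 116/374 = 0.31016.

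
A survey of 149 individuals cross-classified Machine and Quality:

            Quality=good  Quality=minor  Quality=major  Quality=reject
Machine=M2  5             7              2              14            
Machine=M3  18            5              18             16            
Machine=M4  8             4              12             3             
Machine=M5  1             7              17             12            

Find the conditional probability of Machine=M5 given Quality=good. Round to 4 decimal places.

Total with Quality=good: 5 + 18 + 8 + 1 = 32.
P(Machine=M5 | Quality=good) = 1/32 = 0.0313.

0.0313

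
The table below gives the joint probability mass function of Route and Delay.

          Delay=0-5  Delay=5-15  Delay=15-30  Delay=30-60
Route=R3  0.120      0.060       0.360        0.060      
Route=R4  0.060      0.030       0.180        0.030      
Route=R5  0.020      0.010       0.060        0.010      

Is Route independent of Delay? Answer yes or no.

Every cell satisfies P(Route,Delay) = P(Route)·P(Delay). For instance P(Route=R5) = 0.100, P(Delay=15-30) = 0.600, and 0.100×0.600 = 0.060 matches the joint entry. So Route and Delay are independent.

yes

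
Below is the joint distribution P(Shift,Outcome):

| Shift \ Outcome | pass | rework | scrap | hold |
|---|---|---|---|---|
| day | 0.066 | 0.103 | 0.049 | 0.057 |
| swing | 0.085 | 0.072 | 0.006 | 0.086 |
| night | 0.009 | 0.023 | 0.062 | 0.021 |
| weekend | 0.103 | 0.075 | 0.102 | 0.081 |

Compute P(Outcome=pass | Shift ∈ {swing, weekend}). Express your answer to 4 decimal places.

0.3082

P(Shift=swing) = 0.085 + 0.072 + 0.006 + 0.086 = 0.249.
P(Shift=weekend) = 0.103 + 0.075 + 0.102 + 0.081 = 0.361.
P(Shift ∈ {swing, weekend}) = 0.249 + 0.361 = 0.610; P(Outcome=pass, Shift ∈ {swing, weekend}) = 0.085 + 0.103 = 0.188.
P(Outcome=pass | Shift ∈ {swing, weekend}) = 0.188/0.610 = 0.3082.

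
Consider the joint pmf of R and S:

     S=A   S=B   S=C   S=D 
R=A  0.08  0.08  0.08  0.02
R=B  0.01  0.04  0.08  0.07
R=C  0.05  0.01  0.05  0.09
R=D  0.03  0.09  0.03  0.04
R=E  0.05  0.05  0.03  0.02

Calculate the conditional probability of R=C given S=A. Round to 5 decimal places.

P(S=A) = 0.08 + 0.01 + 0.05 + 0.03 + 0.05 = 0.22.
P(R=C | S=A) = 0.05/0.22 = 0.22727.

0.22727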